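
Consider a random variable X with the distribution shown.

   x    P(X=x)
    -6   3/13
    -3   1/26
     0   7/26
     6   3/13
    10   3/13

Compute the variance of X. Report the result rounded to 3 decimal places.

E[X] = (3/13)·(-6) + (1/26)·(-3) + (7/26)·0 + (3/13)·6 + (3/13)·10 = 57/26
E[X²] = (3/13)·36 + (1/26)·9 + (7/26)·0 + (3/13)·36 + (3/13)·100 = 1041/26
Var(X) = 1041/26 − (57/26)² = 23817/676 ≈ 35.232

35.232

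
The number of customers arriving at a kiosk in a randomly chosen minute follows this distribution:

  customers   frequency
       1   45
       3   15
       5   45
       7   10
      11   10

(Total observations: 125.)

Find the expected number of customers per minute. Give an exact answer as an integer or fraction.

Total = 125, so P(customers=1) = 45/125, etc.
E[X] = (9/25)·1 + (3/25)·3 + (9/25)·5 + (2/25)·7 + (2/25)·11
     = 99/25

99/25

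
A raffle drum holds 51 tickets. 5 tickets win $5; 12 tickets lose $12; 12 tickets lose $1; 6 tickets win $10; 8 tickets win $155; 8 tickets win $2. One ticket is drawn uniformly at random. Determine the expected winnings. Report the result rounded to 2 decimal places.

E[payout] = (5/51)·5 + (12/51)·(-12) + (12/51)·(-1) + (6/51)·10 + (8/51)·155 + (8/51)·2 = 395/17
≈ $23.24

$23.24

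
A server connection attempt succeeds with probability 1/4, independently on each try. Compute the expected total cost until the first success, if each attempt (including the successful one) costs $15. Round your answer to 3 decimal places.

$60.000

E[#attempts] = 1/p = 4; E[cost] = 15·4 = 60.
≈ 60.000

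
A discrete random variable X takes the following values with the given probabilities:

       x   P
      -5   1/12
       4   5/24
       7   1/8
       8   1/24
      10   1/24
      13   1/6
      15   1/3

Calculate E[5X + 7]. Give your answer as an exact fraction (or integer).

1273/24

E[5x+7] = (1/12)·(-18) + (5/24)·27 + (1/8)·42 + (1/24)·47 + (1/24)·57 + (1/6)·72 + (1/3)·82
     = 1273/24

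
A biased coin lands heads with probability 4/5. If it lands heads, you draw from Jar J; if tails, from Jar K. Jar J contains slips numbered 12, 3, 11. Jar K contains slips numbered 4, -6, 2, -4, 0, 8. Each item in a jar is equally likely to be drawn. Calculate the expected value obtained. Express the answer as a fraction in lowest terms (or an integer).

E[X | Jar J] = (12 + 3 + 11)/3 = 26/3
E[X | Jar K] = (4 − 6 + 2 − 4 + 0 + 8)/6 = 2/3
E[X] = (4/5)·26/3 + (1/5)·2/3 = 106/15

106/15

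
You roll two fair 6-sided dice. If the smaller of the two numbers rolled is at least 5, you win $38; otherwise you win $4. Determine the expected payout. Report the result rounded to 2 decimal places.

E[payout] = (8/9)·4 + (1/9)·38 = 70/9
≈ $7.78

$7.78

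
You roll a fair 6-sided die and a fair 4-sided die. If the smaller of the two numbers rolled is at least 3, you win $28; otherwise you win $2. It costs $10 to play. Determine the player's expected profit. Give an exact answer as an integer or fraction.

2/3 dollars

E[payout] = (2/3)·2 + (1/3)·28 = 32/3
Expected profit = 32/3 − 10 = 2/3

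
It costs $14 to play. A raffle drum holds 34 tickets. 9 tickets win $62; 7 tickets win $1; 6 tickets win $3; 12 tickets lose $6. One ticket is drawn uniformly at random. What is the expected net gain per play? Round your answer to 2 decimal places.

$1.03

E[payout] = (9/34)·62 + (7/34)·1 + (6/34)·3 + (12/34)·(-6) = 511/34
Expected profit = 511/34 − 14 = 35/34 ≈ $1.03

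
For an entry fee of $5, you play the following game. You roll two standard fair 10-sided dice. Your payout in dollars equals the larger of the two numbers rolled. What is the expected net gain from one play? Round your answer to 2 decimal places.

Distribution of the larger of the two numbers rolled: 1 w.p. 1/100, 2 w.p. 3/100, 3 w.p. 1/20, 4 w.p. 7/100, 5 w.p. 9/100, 6 w.p. 11/100, …
E[payout] = (1/100)·1 + (3/100)·2 + (1/20)·3 + (7/100)·4 + (9/100)·5 + (11/100)·6 + (13/100)·7 + (3/20)·8 + (17/100)·9 + (19/100)·10 = 143/20
Expected profit = 143/20 − 5 = 43/20 ≈ $2.15

$2.15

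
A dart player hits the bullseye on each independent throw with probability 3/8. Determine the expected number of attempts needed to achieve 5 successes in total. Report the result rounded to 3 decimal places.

13.333

By linearity (sum of 5 independent geometric waits), E[trials] = 5/p = 5/(3/8) = 40/3.
≈ 13.333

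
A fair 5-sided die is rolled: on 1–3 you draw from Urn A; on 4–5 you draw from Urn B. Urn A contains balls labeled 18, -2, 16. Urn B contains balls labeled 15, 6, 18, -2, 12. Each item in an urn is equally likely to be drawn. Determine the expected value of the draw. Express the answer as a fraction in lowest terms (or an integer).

258/25

E[X | Urn A] = (18 − 2 + 16)/3 = 32/3
E[X | Urn B] = (15 + 6 + 18 − 2 + 12)/5 = 49/5
E[X] = (3/5)·32/3 + (2/5)·49/5 = 258/25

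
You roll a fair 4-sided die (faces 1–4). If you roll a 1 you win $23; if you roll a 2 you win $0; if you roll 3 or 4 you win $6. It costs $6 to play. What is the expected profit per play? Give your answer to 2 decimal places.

E[payout] = (1/4)·0 + (1/2)·6 + (1/4)·23 = 35/4
Expected profit = 35/4 − 6 = 11/4 ≈ $2.75

$2.75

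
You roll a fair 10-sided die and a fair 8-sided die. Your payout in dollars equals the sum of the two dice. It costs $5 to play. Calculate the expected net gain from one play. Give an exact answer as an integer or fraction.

$5

Distribution of the sum of the two dice: 2 w.p. 1/80, 3 w.p. 1/40, 4 w.p. 3/80, 5 w.p. 1/20, 6 w.p. 1/16, 7 w.p. 3/40, …
E[payout] = (1/80)·2 + (1/40)·3 + (3/80)·4 + (1/20)·5 + (1/16)·6 + (3/40)·7 + (7/80)·8 + (1/10)·9 + (1/10)·10 + (1/10)·11 + (7/80)·12 + (3/40)·13 + (1/16)·14 + (1/20)·15 + (3/80)·16 + (1/40)·17 + (1/80)·18 = 10
Expected profit = 10 − 5 = 5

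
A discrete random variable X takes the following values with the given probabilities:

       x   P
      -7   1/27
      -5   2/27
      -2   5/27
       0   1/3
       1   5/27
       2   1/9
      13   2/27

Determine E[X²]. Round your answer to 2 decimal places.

E[X²] = (1/27)·49 + (2/27)·25 + (5/27)·4 + (1/3)·0 + (5/27)·1 + (1/9)·4 + (2/27)·169
     = 158/9 ≈ 17.56

17.56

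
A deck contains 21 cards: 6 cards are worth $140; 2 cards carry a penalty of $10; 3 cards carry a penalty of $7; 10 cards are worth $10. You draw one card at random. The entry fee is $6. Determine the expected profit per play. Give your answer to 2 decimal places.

E[payout] = (6/21)·140 + (2/21)·(-10) + (3/21)·(-7) + (10/21)·10 = 899/21
Expected profit = 899/21 − 6 = 773/21 ≈ $36.81

$36.81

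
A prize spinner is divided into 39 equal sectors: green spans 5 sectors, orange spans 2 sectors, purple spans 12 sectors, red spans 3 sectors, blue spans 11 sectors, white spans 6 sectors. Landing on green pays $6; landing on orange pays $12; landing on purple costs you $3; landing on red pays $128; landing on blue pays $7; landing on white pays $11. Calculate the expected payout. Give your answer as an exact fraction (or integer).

E[payout] = (5/39)·6 + (2/39)·12 + (12/39)·(-3) + (3/39)·128 + (11/39)·7 + (6/39)·11 = 545/39

545/39 dollars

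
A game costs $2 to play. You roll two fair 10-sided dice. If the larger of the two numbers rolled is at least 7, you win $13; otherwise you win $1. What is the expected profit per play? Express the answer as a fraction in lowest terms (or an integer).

167/25 dollars

E[payout] = (9/25)·1 + (16/25)·13 = 217/25
Expected profit = 217/25 − 2 = 167/25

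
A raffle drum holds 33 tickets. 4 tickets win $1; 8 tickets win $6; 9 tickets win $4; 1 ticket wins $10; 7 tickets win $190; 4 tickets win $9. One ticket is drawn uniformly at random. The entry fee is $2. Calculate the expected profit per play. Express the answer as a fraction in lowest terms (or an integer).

E[payout] = (4/33)·1 + (8/33)·6 + (9/33)·4 + (1/33)·10 + (7/33)·190 + (4/33)·9 = 488/11
Expected profit = 488/11 − 2 = 466/11

466/11 dollars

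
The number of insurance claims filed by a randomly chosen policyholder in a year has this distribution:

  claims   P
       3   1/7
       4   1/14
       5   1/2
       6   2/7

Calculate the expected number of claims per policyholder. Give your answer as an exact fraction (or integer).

E[X] = (1/7)·3 + (1/14)·4 + (1/2)·5 + (2/7)·6
     = 69/14

69/14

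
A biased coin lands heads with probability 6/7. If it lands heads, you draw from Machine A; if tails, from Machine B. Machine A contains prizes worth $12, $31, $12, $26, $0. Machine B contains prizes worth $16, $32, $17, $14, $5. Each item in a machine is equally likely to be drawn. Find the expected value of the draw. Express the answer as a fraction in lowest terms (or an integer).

E[X | Machine A] = (12 + 31 + 12 + 26 + 0)/5 = 81/5
E[X | Machine B] = (16 + 32 + 17 + 14 + 5)/5 = 84/5
E[X] = (6/7)·81/5 + (1/7)·84/5 = 114/7

114/7 dollars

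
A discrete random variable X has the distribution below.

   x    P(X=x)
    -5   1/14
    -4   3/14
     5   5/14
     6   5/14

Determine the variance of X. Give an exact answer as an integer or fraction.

962/49

E[X] = (1/14)·(-5) + (3/14)·(-4) + (5/14)·5 + (5/14)·6 = 19/7
E[X²] = (1/14)·25 + (3/14)·16 + (5/14)·25 + (5/14)·36 = 27
Var(X) = 27 − (19/7)² = 962/49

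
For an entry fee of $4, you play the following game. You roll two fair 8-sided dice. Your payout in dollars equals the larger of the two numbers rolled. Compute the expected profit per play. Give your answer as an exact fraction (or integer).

29/16 dollars

Distribution of the larger of the two numbers rolled: 1 w.p. 1/64, 2 w.p. 3/64, 3 w.p. 5/64, 4 w.p. 7/64, 5 w.p. 9/64, 6 w.p. 11/64, …
E[payout] = (1/64)·1 + (3/64)·2 + (5/64)·3 + (7/64)·4 + (9/64)·5 + (11/64)·6 + (13/64)·7 + (15/64)·8 = 93/16
Expected profit = 93/16 − 4 = 29/16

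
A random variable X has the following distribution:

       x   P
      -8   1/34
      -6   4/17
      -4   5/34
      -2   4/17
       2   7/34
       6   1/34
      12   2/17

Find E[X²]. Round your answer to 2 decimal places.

32.47

E[X²] = (1/34)·64 + (4/17)·36 + (5/34)·16 + (4/17)·4 + (7/34)·4 + (1/34)·36 + (2/17)·144
     = 552/17 ≈ 32.47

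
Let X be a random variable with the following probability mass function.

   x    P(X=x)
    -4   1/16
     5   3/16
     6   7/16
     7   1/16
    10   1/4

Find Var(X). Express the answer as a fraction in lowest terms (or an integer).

E[X] = (1/16)·(-4) + (3/16)·5 + (7/16)·6 + (1/16)·7 + (1/4)·10 = 25/4
E[X²] = (1/16)·16 + (3/16)·25 + (7/16)·36 + (1/16)·49 + (1/4)·100 = 99/2
Var(X) = 99/2 − (25/4)² = 167/16

167/16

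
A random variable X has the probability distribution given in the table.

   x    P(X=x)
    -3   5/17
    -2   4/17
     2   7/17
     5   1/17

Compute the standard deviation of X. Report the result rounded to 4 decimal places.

2.5789

E[X] = -4/17, E[X²] = 114/17
Var(X) = E[X²] − (E[X])² = 114/17 − 16/289 = 1922/289
SD(X) = √(1922/289) ≈ 2.5789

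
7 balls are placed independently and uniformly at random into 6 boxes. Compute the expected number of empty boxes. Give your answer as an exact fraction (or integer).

78125/46656

Let Xⱼ=1 if box j is empty. P(Xⱼ=1) = ((6-1)/6)^7 = 78125/279936.
By linearity, E[#empty] = 6·78125/279936 = 78125/46656.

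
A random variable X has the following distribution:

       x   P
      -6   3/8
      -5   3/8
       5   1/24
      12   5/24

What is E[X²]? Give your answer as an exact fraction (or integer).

E[X²] = (3/8)·36 + (3/8)·25 + (1/24)·25 + (5/24)·144
     = 647/12

647/12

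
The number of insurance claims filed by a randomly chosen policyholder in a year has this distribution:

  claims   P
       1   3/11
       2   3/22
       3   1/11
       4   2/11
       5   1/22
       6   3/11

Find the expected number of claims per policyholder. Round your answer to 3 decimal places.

3.409

E[X] = (3/11)·1 + (3/22)·2 + (1/11)·3 + (2/11)·4 + (1/22)·5 + (3/11)·6
     = 75/22 ≈ 3.409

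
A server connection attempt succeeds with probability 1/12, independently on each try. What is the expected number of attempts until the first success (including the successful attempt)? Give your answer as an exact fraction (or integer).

12

For a geometric distribution, E[trials] = 1/p = 1/(1/12) = 12.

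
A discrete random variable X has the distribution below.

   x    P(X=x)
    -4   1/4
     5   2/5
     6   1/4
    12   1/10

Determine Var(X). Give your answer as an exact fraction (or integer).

E[X] = (1/4)·(-4) + (2/5)·5 + (1/4)·6 + (1/10)·12 = 37/10
E[X²] = (1/4)·16 + (2/5)·25 + (1/4)·36 + (1/10)·144 = 187/5
Var(X) = 187/5 − (37/10)² = 2371/100

2371/100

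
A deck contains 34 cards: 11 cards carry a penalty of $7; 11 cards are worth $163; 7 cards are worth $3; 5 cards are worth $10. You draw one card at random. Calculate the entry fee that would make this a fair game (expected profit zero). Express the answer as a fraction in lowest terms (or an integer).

1787/34 dollars

E[payout] = (11/34)·(-7) + (11/34)·163 + (7/34)·3 + (5/34)·10 = 1787/34
Fair fee = E[payout] = 1787/34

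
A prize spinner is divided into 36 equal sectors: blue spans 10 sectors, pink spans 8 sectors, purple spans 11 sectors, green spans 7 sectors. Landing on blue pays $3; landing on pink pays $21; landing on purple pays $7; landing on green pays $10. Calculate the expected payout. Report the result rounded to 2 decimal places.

$9.58

E[payout] = (10/36)·3 + (8/36)·21 + (11/36)·7 + (7/36)·10 = 115/12
≈ $9.58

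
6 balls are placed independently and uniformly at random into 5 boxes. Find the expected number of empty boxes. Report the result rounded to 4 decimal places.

Let Xⱼ=1 if box j is empty. P(Xⱼ=1) = ((5-1)/5)^6 = 4096/15625.
By linearity, E[#empty] = 5·4096/15625 = 4096/3125.
≈ 1.3107

1.3107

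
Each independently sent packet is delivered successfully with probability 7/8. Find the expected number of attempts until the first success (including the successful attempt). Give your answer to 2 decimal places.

1.14

For a geometric distribution, E[trials] = 1/p = 1/(7/8) = 8/7.
≈ 1.14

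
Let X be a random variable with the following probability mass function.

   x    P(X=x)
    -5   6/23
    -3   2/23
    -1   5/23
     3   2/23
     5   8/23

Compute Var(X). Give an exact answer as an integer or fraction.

8968/529

E[X] = (6/23)·(-5) + (2/23)·(-3) + (5/23)·(-1) + (2/23)·3 + (8/23)·5 = 5/23
E[X²] = (6/23)·25 + (2/23)·9 + (5/23)·1 + (2/23)·9 + (8/23)·25 = 17
Var(X) = 17 − (5/23)² = 8968/529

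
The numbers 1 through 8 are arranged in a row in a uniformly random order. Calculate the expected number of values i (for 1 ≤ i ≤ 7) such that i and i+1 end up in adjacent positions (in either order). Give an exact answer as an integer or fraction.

For each i ∈ {1,…,7}, let Xᵢ = 1 if i and i+1 are adjacent. P(Xᵢ=1) = 2·(8−1)!/8! = 2/8.
By linearity, E[ΣXᵢ] = (7)·(2/8) = 7/4.

7/4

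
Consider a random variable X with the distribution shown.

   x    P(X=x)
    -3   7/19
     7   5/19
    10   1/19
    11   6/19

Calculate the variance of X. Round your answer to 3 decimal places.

37.247

E[X] = (7/19)·(-3) + (5/19)·7 + (1/19)·10 + (6/19)·11 = 90/19
E[X²] = (7/19)·9 + (5/19)·49 + (1/19)·100 + (6/19)·121 = 1134/19
Var(X) = 1134/19 − (90/19)² = 13446/361 ≈ 37.247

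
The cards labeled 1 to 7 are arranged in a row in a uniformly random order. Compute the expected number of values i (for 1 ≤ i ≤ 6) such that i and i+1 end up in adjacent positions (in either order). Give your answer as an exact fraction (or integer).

For each i ∈ {1,…,6}, let Xᵢ = 1 if i and i+1 are adjacent. P(Xᵢ=1) = 2·(7−1)!/7! = 2/7.
By linearity, E[ΣXᵢ] = (6)·(2/7) = 12/7.

12/7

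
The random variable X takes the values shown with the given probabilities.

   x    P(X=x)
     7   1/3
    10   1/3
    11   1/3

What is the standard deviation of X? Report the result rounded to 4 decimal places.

E[X] = 28/3, E[X²] = 90
Var(X) = E[X²] − (E[X])² = 90 − 784/9 = 26/9
SD(X) = √(26/9) ≈ 1.6997

1.6997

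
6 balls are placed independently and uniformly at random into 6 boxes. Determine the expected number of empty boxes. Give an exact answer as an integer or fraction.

Let Xⱼ=1 if box j is empty. P(Xⱼ=1) = ((6-1)/6)^6 = 15625/46656.
By linearity, E[#empty] = 6·15625/46656 = 15625/7776.

15625/7776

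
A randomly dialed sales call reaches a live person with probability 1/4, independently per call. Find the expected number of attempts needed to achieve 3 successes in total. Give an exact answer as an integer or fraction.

12

By linearity (sum of 3 independent geometric waits), E[trials] = 3/p = 3/(1/4) = 12.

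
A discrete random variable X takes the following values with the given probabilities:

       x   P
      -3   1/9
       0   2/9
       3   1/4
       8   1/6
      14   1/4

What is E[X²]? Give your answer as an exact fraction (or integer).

E[X²] = (1/9)·9 + (2/9)·0 + (1/4)·9 + (1/6)·64 + (1/4)·196
     = 755/12

755/12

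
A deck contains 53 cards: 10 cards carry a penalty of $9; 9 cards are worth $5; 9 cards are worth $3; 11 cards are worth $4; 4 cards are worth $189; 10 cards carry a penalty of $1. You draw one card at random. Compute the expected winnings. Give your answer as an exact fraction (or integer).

772/53 dollars

E[payout] = (10/53)·(-9) + (9/53)·5 + (9/53)·3 + (11/53)·4 + (4/53)·189 + (10/53)·(-1) = 772/53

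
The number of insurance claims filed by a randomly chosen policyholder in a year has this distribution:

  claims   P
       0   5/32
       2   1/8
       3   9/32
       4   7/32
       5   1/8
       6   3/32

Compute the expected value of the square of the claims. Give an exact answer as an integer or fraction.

417/32

E[X²] = (5/32)·0 + (1/8)·4 + (9/32)·9 + (7/32)·16 + (1/8)·25 + (3/32)·36
     = 417/32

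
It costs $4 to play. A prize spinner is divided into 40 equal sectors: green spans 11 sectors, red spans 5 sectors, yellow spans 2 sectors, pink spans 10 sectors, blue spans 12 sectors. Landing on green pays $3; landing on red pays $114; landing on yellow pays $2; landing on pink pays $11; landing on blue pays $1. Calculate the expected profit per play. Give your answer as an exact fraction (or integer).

E[payout] = (11/40)·3 + (5/40)·114 + (2/40)·2 + (10/40)·11 + (12/40)·1 = 729/40
Expected profit = 729/40 − 4 = 569/40

569/40 dollars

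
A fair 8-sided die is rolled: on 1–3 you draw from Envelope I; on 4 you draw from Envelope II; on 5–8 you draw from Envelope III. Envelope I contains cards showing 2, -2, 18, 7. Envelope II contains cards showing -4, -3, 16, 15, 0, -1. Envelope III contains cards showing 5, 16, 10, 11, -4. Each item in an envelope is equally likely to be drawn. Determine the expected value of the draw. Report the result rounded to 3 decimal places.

6.623

E[X | Envelope I] = (2 − 2 + 18 + 7)/4 = 25/4
E[X | Envelope II] = (-4 − 3 + 16 + 15 + 0 − 1)/6 = 23/6
E[X | Envelope III] = (5 + 16 + 10 + 11 − 4)/5 = 38/5
E[X] = (3/8)·25/4 + (1/8)·23/6 + (1/2)·38/5 = 3179/480 ≈ 6.623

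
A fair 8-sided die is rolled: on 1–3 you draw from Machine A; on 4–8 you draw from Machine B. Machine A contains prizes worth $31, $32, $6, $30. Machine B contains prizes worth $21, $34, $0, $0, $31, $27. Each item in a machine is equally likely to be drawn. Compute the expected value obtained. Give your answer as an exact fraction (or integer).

E[X | Machine A] = (31 + 32 + 6 + 30)/4 = 99/4
E[X | Machine B] = (21 + 34 + 0 + 0 + 31 + 27)/6 = 113/6
E[X] = (3/8)·99/4 + (5/8)·113/6 = 2021/96

2021/96 dollars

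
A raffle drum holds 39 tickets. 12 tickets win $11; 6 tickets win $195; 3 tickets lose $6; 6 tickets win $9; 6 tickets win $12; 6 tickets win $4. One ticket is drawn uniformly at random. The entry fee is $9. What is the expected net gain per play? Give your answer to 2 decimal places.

E[payout] = (12/39)·11 + (6/39)·195 + (3/39)·(-6) + (6/39)·9 + (6/39)·12 + (6/39)·4 = 478/13
Expected profit = 478/13 − 9 = 361/13 ≈ $27.77

$27.77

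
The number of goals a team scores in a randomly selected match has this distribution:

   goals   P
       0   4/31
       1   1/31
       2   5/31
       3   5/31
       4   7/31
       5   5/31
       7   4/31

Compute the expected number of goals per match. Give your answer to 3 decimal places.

3.452

E[X] = (4/31)·0 + (1/31)·1 + (5/31)·2 + (5/31)·3 + (7/31)·4 + (5/31)·5 + (4/31)·7
     = 107/31 ≈ 3.452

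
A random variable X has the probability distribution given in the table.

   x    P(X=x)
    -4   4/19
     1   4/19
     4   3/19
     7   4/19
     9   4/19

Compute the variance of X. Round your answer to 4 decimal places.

E[X] = (4/19)·(-4) + (4/19)·1 + (3/19)·4 + (4/19)·7 + (4/19)·9 = 64/19
E[X²] = (4/19)·16 + (4/19)·1 + (3/19)·16 + (4/19)·49 + (4/19)·81 = 636/19
Var(X) = 636/19 − (64/19)² = 7988/361 ≈ 22.1274

22.1274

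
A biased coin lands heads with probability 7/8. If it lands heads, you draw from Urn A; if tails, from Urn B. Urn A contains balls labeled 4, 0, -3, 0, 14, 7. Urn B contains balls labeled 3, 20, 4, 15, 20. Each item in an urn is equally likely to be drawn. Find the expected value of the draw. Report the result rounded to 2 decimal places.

E[X | Urn A] = (4 + 0 − 3 + 0 + 14 + 7)/6 = 11/3
E[X | Urn B] = (3 + 20 + 4 + 15 + 20)/5 = 62/5
E[X] = (7/8)·11/3 + (1/8)·62/5 = 571/120 ≈ 4.76

4.76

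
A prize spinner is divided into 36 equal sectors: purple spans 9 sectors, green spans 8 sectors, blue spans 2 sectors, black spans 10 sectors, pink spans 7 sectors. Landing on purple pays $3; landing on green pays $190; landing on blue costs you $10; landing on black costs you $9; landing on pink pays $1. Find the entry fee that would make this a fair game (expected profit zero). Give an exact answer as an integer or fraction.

E[payout] = (9/36)·3 + (8/36)·190 + (2/36)·(-10) + (10/36)·(-9) + (7/36)·1 = 361/9
Fair fee = E[payout] = 361/9

361/9 dollars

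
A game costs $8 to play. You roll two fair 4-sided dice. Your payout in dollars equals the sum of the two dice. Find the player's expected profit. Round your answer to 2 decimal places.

-$3.00

Distribution of the sum of the two dice: 2 w.p. 1/16, 3 w.p. 1/8, 4 w.p. 3/16, 5 w.p. 1/4, 6 w.p. 3/16, 7 w.p. 1/8, …
E[payout] = (1/16)·2 + (1/8)·3 + (3/16)·4 + (1/4)·5 + (3/16)·6 + (1/8)·7 + (1/16)·8 = 5
Expected profit = 5 − 8 = -3 ≈ -$3.00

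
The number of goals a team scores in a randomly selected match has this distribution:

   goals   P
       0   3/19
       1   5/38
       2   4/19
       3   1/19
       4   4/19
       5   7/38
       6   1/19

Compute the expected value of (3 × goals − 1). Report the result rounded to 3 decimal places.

E[3x-1] = (3/19)·(-1) + (5/38)·2 + (4/19)·5 + (1/19)·8 + (4/19)·11 + (7/38)·14 + (1/19)·17
     = 140/19 ≈ 7.368

7.368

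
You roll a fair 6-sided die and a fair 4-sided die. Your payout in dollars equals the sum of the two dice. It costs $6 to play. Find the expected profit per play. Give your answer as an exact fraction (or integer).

Distribution of the sum of the two dice: 2 w.p. 1/24, 3 w.p. 1/12, 4 w.p. 1/8, 5 w.p. 1/6, 6 w.p. 1/6, 7 w.p. 1/6, …
E[payout] = (1/24)·2 + (1/12)·3 + (1/8)·4 + (1/6)·5 + (1/6)·6 + (1/6)·7 + (1/8)·8 + (1/12)·9 + (1/24)·10 = 6
Expected profit = 6 − 6 = 0

$0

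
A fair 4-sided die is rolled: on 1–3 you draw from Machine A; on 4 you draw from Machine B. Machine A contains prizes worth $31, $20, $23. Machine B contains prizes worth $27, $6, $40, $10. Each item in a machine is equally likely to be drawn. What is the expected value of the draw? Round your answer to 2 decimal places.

E[X | Machine A] = (31 + 20 + 23)/3 = 74/3
E[X | Machine B] = (27 + 6 + 40 + 10)/4 = 83/4
E[X] = (3/4)·74/3 + (1/4)·83/4 = 379/16 ≈ 23.69

$23.69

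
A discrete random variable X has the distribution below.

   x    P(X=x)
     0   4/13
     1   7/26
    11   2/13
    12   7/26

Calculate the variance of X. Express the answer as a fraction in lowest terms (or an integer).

E[X] = (4/13)·0 + (7/26)·1 + (2/13)·11 + (7/26)·12 = 135/26
E[X²] = (4/13)·0 + (7/26)·1 + (2/13)·121 + (7/26)·144 = 1499/26
Var(X) = 1499/26 − (135/26)² = 20749/676

20749/676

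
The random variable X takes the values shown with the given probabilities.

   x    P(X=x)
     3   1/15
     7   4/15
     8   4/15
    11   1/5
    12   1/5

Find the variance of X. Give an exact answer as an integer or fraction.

472/75

E[X] = (1/15)·3 + (4/15)·7 + (4/15)·8 + (1/5)·11 + (1/5)·12 = 44/5
E[X²] = (1/15)·9 + (4/15)·49 + (4/15)·64 + (1/5)·121 + (1/5)·144 = 1256/15
Var(X) = 1256/15 − (44/5)² = 472/75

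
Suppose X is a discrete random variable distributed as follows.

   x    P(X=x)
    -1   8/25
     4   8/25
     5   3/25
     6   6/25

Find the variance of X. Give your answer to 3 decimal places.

E[X] = (8/25)·(-1) + (8/25)·4 + (3/25)·5 + (6/25)·6 = 3
E[X²] = (8/25)·1 + (8/25)·16 + (3/25)·25 + (6/25)·36 = 427/25
Var(X) = 427/25 − (3)² = 202/25 ≈ 8.080

8.080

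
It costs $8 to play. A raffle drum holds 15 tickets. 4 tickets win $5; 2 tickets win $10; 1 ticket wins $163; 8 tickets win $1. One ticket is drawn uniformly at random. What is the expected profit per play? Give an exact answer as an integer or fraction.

91/15 dollars

E[payout] = (4/15)·5 + (2/15)·10 + (1/15)·163 + (8/15)·1 = 211/15
Expected profit = 211/15 − 8 = 91/15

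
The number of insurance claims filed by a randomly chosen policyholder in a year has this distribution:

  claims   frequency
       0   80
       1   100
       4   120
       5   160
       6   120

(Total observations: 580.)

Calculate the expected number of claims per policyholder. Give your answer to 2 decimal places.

Total = 580, so P(claims=0) = 80/580, etc.
E[X] = (4/29)·0 + (5/29)·1 + (6/29)·4 + (8/29)·5 + (6/29)·6
     = 105/29 ≈ 3.62

3.62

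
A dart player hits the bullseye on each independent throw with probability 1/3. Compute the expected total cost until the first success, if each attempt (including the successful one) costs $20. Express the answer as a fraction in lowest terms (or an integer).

E[#attempts] = 1/p = 3; E[cost] = 20·3 = 60.

$60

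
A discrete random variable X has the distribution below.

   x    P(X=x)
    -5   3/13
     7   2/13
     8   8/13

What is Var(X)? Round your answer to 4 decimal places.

29.2071

E[X] = (3/13)·(-5) + (2/13)·7 + (8/13)·8 = 63/13
E[X²] = (3/13)·25 + (2/13)·49 + (8/13)·64 = 685/13
Var(X) = 685/13 − (63/13)² = 4936/169 ≈ 29.2071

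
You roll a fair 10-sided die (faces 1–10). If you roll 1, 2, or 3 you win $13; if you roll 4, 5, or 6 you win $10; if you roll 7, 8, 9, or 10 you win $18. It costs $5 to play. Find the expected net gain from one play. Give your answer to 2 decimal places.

$9.10

E[payout] = (3/10)·10 + (3/10)·13 + (2/5)·18 = 141/10
Expected profit = 141/10 − 5 = 91/10 ≈ $9.10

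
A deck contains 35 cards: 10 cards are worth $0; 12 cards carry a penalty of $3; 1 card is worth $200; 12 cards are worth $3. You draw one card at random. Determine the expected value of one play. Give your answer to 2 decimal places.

E[payout] = (10/35)·0 + (12/35)·(-3) + (1/35)·200 + (12/35)·3 = 40/7
≈ $5.71

$5.71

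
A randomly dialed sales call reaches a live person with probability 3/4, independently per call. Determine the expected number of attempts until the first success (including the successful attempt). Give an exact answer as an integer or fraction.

For a geometric distribution, E[trials] = 1/p = 1/(3/4) = 4/3.

4/3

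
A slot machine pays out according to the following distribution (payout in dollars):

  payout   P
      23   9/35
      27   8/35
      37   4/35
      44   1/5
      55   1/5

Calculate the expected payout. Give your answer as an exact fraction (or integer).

1264/35 dollars

E[X] = (9/35)·23 + (8/35)·27 + (4/35)·37 + (1/5)·44 + (1/5)·55
     = 1264/35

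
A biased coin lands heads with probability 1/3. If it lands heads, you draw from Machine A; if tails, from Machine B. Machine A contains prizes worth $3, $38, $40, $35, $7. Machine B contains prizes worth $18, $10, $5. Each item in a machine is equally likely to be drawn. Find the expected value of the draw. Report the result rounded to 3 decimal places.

E[X | Machine A] = (3 + 38 + 40 + 35 + 7)/5 = 123/5
E[X | Machine B] = (18 + 10 + 5)/3 = 11
E[X] = (1/3)·123/5 + (2/3)·11 = 233/15 ≈ 15.533

$15.533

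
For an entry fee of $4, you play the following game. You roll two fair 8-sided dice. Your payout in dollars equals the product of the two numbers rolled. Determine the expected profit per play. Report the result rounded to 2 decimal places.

$16.25

Distribution of the product of the two numbers rolled: 1 w.p. 1/64, 2 w.p. 1/32, 3 w.p. 1/32, 4 w.p. 3/64, 5 w.p. 1/32, 6 w.p. 1/16, …
E[payout] = (1/64)·1 + (1/32)·2 + (1/32)·3 + (3/64)·4 + (1/32)·5 + (1/16)·6 + (1/32)·7 + (1/16)·8 + (1/64)·9 + (1/32)·10 + (1/16)·12 + (1/32)·14 + (1/32)·15 + (3/64)·16 + (1/32)·18 + (1/32)·20 + (1/32)·21 + (1/16)·24 + (1/64)·25 + (1/32)·28 + (1/32)·30 + (1/32)·32 + (1/32)·35 + (1/64)·36 + (1/32)·40 + (1/32)·42 + (1/32)·48 + (1/64)·49 + (1/32)·56 + (1/64)·64 = 81/4
Expected profit = 81/4 − 4 = 65/4 ≈ $16.25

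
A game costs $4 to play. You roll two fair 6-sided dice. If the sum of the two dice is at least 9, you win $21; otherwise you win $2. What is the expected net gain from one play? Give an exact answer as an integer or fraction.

E[payout] = (13/18)·2 + (5/18)·21 = 131/18
Expected profit = 131/18 − 4 = 59/18

59/18 dollars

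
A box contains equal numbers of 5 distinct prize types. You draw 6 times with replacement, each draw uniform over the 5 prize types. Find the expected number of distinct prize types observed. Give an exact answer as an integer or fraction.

Let Xⱼ=1 if type j appears at least once. P(Xⱼ=1) = 1 − ((5−1)/5)^6 = 11529/15625.
E[#distinct] = 5·11529/15625 = 11529/3125.

11529/3125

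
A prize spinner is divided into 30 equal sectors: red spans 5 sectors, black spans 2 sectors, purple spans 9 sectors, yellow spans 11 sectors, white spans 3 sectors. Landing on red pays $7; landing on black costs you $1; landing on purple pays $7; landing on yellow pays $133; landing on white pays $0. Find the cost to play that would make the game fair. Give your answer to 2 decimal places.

$51.97

E[payout] = (5/30)·7 + (2/30)·(-1) + (9/30)·7 + (11/30)·133 + (3/30)·0 = 1559/30
Fair fee = E[payout] = 1559/30 ≈ $51.97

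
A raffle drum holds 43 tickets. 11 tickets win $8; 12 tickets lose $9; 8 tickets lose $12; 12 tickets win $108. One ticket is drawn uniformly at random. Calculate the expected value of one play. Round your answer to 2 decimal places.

E[payout] = (11/43)·8 + (12/43)·(-9) + (8/43)·(-12) + (12/43)·108 = 1180/43
≈ $27.44

$27.44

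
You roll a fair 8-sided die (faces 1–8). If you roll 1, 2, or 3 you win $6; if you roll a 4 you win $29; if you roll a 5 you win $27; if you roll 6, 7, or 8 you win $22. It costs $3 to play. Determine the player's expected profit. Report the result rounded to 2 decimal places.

E[payout] = (3/8)·6 + (3/8)·22 + (1/8)·27 + (1/8)·29 = 35/2
Expected profit = 35/2 − 3 = 29/2 ≈ $14.50

$14.50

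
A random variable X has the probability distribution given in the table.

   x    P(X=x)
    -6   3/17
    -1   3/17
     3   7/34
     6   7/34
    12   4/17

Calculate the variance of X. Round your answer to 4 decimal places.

E[X] = (3/17)·(-6) + (3/17)·(-1) + (7/34)·3 + (7/34)·6 + (4/17)·12 = 117/34
E[X²] = (3/17)·36 + (3/17)·1 + (7/34)·9 + (7/34)·36 + (4/17)·144 = 1689/34
Var(X) = 1689/34 − (117/34)² = 43737/1156 ≈ 37.8348

37.8348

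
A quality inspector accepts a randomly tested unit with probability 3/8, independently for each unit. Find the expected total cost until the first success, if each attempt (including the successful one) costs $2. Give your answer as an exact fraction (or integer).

E[#attempts] = 1/p = 8/3; E[cost] = 2·8/3 = 16/3.

16/3 dollars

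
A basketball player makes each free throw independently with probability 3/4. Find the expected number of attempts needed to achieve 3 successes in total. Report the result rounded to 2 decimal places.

4.00

By linearity (sum of 3 independent geometric waits), E[trials] = 3/p = 3/(3/4) = 4.
≈ 4.00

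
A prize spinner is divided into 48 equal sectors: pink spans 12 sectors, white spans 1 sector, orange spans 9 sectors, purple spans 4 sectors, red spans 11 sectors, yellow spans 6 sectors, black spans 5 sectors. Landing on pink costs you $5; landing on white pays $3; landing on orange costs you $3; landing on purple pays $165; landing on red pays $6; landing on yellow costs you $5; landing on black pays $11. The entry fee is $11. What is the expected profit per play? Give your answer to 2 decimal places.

E[payout] = (12/48)·(-5) + (1/48)·3 + (9/48)·(-3) + (4/48)·165 + (11/48)·6 + (6/48)·(-5) + (5/48)·11 = 667/48
Expected profit = 667/48 − 11 = 139/48 ≈ $2.90

$2.90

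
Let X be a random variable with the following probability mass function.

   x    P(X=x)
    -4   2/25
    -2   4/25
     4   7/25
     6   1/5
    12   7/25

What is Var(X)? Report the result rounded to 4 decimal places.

28.5184

E[X] = (2/25)·(-4) + (4/25)·(-2) + (7/25)·4 + (1/5)·6 + (7/25)·12 = 126/25
E[X²] = (2/25)·16 + (4/25)·4 + (7/25)·16 + (1/5)·36 + (7/25)·144 = 1348/25
Var(X) = 1348/25 − (126/25)² = 17824/625 ≈ 28.5184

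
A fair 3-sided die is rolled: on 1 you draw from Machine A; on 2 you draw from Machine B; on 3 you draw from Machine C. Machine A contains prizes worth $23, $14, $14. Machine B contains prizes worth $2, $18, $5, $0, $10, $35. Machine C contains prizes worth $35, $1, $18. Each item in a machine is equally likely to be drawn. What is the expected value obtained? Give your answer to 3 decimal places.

$15.556

E[X | Machine A] = (23 + 14 + 14)/3 = 17
E[X | Machine B] = (2 + 18 + 5 + 0 + 10 + 35)/6 = 35/3
E[X | Machine C] = (35 + 1 + 18)/3 = 18
E[X] = (1/3)·17 + (1/3)·35/3 + (1/3)·18 = 140/9 ≈ 15.556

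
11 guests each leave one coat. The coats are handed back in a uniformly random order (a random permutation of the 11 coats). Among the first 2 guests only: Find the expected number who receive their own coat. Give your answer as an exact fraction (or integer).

2/11

Let Xᵢ = 1 if person i gets their own coat. For each i, P(Xᵢ=1) = 1/11.
By linearity of expectation, E[X₁+…+X_2] = 2·(1/11) = 2/11.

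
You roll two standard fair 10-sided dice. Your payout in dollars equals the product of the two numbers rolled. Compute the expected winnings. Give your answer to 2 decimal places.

$30.25

Distribution of the product of the two numbers rolled: 1 w.p. 1/100, 2 w.p. 1/50, 3 w.p. 1/50, 4 w.p. 3/100, 5 w.p. 1/50, 6 w.p. 1/25, …
E[payout] = (1/100)·1 + (1/50)·2 + (1/50)·3 + (3/100)·4 + (1/50)·5 + (1/25)·6 + (1/50)·7 + (1/25)·8 + (3/100)·9 + (1/25)·10 + (1/25)·12 + (1/50)·14 + (1/50)·15 + (3/100)·16 + (1/25)·18 + (1/25)·20 + (1/50)·21 + (1/25)·24 + (1/100)·25 + (1/50)·27 + (1/50)·28 + (1/25)·30 + (1/50)·32 + (1/50)·35 + (3/100)·36 + (1/25)·40 + (1/50)·42 + (1/50)·45 + (1/50)·48 + (1/100)·49 + (1/50)·50 + (1/50)·54 + (1/50)·56 + (1/50)·60 + (1/50)·63 + (1/100)·64 + (1/50)·70 + (1/50)·72 + (1/50)·80 + (1/100)·81 + (1/50)·90 + (1/100)·100 = 121/4
≈ $30.25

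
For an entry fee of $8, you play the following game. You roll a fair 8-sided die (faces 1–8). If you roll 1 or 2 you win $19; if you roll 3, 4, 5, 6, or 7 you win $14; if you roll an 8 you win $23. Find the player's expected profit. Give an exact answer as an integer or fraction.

67/8 dollars

E[payout] = (5/8)·14 + (1/4)·19 + (1/8)·23 = 131/8
Expected profit = 131/8 − 8 = 67/8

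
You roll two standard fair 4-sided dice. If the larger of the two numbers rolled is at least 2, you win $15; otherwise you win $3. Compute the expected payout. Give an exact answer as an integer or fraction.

E[payout] = (1/16)·3 + (15/16)·15 = 57/4

57/4 dollars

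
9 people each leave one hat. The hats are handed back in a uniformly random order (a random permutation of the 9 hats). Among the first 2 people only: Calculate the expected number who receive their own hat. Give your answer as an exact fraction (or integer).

Let Xᵢ = 1 if person i gets their own hat. For each i, P(Xᵢ=1) = 1/9.
By linearity of expectation, E[X₁+…+X_2] = 2·(1/9) = 2/9.

2/9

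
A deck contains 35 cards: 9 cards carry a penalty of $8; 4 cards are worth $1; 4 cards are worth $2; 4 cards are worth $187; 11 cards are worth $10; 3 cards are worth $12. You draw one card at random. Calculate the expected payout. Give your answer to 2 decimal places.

E[payout] = (9/35)·(-8) + (4/35)·1 + (4/35)·2 + (4/35)·187 + (11/35)·10 + (3/35)·12 = 834/35
≈ $23.83

$23.83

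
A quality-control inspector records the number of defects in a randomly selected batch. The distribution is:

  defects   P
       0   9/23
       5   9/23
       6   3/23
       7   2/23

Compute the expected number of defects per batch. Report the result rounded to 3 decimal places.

E[X] = (9/23)·0 + (9/23)·5 + (3/23)·6 + (2/23)·7
     = 77/23 ≈ 3.348

3.348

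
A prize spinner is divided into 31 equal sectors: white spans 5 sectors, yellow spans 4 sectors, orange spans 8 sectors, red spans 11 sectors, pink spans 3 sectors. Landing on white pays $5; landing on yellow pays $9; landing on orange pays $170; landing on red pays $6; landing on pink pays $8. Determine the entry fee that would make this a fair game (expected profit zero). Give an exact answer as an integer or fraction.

E[payout] = (5/31)·5 + (4/31)·9 + (8/31)·170 + (11/31)·6 + (3/31)·8 = 1511/31
Fair fee = E[payout] = 1511/31

1511/31 dollars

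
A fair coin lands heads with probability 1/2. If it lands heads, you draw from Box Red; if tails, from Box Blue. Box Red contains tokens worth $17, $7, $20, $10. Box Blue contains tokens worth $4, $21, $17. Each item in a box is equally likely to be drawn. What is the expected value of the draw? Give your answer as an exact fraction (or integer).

55/4 dollars

E[X | Box Red] = (17 + 7 + 20 + 10)/4 = 27/2
E[X | Box Blue] = (4 + 21 + 17)/3 = 14
E[X] = (1/2)·27/2 + (1/2)·14 = 55/4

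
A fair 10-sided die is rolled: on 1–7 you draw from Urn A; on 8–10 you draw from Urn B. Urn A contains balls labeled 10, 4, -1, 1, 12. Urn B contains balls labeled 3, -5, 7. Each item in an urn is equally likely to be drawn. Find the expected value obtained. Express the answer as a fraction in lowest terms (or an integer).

E[X | Urn A] = (10 + 4 − 1 + 1 + 12)/5 = 26/5
E[X | Urn B] = (3 − 5 + 7)/3 = 5/3
E[X] = (7/10)·26/5 + (3/10)·5/3 = 207/50

207/50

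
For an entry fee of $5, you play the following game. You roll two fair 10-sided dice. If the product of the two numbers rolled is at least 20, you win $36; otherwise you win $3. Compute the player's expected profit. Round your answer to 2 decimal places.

E[payout] = (21/50)·3 + (29/50)·36 = 1107/50
Expected profit = 1107/50 − 5 = 857/50 ≈ $17.14

$17.14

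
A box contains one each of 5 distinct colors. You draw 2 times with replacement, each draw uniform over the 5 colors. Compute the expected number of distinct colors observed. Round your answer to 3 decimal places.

Let Xⱼ=1 if type j appears at least once. P(Xⱼ=1) = 1 − ((5−1)/5)^2 = 9/25.
E[#distinct] = 5·9/25 = 9/5.
≈ 1.800

1.800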